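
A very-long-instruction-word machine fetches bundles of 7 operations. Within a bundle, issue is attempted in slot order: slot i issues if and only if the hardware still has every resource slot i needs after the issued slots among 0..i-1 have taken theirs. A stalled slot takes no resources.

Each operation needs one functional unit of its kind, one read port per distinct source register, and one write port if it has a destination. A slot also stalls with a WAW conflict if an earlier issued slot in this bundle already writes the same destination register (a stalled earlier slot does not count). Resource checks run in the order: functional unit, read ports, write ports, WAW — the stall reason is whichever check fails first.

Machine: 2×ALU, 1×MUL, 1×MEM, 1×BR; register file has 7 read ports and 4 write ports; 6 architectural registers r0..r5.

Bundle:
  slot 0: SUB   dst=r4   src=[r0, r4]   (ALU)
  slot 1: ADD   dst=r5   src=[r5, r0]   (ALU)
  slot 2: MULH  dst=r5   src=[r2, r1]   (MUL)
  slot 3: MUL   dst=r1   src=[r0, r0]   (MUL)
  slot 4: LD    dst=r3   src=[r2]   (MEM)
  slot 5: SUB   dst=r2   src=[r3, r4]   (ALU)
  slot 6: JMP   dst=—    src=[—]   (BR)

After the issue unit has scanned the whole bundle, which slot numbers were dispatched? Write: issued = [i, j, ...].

issued = [0, 1, 3, 4, 6]

[0] ALU needs rd=2 wr=1: ok; after: ALU=1 MUL=1 MEM=1 BR=1, R=5, W=3
[1] ALU needs rd=2 wr=1: ok; after: ALU=0 MUL=1 MEM=1 BR=1, R=3, W=2
[2] MUL needs rd=2 wr=1: WAW; after: ALU=0 MUL=1 MEM=1 BR=1, R=3, W=2
[3] MUL needs rd=1 wr=1: ok; after: ALU=0 MUL=0 MEM=1 BR=1, R=2, W=1
[4] MEM needs rd=1 wr=1: ok; after: ALU=0 MUL=0 MEM=0 BR=1, R=1, W=0
[5] ALU needs rd=2 wr=1: FU; after: ALU=0 MUL=0 MEM=0 BR=1, R=1, W=0
[6] BR needs rd=0 wr=0: ok; after: ALU=0 MUL=0 MEM=0 BR=0, R=1, W=0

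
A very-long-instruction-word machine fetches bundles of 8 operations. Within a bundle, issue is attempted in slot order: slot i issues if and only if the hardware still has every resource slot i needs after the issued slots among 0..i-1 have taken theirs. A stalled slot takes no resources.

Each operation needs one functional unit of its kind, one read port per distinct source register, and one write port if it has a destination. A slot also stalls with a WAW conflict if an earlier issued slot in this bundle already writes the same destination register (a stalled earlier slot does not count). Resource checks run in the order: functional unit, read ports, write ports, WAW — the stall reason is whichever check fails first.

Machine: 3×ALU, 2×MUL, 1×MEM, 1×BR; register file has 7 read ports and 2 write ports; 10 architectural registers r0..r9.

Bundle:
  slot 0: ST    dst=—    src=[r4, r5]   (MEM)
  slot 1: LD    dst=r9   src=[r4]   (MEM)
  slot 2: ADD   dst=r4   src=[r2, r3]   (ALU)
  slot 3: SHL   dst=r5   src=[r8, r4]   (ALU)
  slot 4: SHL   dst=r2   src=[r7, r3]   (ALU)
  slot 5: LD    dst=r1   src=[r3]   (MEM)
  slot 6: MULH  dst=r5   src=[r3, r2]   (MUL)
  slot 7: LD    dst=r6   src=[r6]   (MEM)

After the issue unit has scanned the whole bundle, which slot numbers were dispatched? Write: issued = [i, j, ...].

[0] MEM needs rd=2 wr=0: ok; after: ALU=3 MUL=2 MEM=0 BR=1, R=5, W=2
[1] MEM needs rd=1 wr=1: FU; after: ALU=3 MUL=2 MEM=0 BR=1, R=5, W=2
[2] ALU needs rd=2 wr=1: ok; after: ALU=2 MUL=2 MEM=0 BR=1, R=3, W=1
[3] ALU needs rd=2 wr=1: ok; after: ALU=1 MUL=2 MEM=0 BR=1, R=1, W=0
[4] ALU needs rd=2 wr=1: RD_PORT; after: ALU=1 MUL=2 MEM=0 BR=1, R=1, W=0
[5] MEM needs rd=1 wr=1: FU; after: ALU=1 MUL=2 MEM=0 BR=1, R=1, W=0
[6] MUL needs rd=2 wr=1: RD_PORT; after: ALU=1 MUL=2 MEM=0 BR=1, R=1, W=0
[7] MEM needs rd=1 wr=1: FU; after: ALU=1 MUL=2 MEM=0 BR=1, R=1, W=0

issued = [0, 2, 3]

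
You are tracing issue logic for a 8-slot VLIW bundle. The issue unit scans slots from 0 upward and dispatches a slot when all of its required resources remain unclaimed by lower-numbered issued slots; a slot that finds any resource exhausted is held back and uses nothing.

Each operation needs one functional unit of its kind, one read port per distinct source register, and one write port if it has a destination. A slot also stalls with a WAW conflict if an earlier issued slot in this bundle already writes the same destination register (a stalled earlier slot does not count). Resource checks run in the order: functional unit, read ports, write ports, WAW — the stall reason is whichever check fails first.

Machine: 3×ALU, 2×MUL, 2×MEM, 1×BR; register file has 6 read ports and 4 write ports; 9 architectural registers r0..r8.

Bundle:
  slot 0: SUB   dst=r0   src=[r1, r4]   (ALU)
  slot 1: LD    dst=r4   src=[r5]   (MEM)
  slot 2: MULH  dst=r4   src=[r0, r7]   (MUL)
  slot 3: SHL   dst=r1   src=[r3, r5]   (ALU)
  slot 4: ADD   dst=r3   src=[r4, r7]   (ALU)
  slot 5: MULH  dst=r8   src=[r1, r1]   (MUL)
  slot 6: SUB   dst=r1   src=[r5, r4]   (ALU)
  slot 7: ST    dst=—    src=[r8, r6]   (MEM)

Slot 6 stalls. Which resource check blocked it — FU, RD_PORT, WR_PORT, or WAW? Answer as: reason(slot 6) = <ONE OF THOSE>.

reason(slot 6) = RD_PORT

slot 0 (ALU): ISSUE — free A2,Mu2,Ld2,B1 rp4 wp3
slot 1 (MEM): ISSUE — free A2,Mu2,Ld1,B1 rp3 wp2
slot 2 (MUL): stall WAW — free A2,Mu2,Ld1,B1 rp3 wp2
slot 3 (ALU): ISSUE — free A1,Mu2,Ld1,B1 rp1 wp1
slot 4 (ALU): stall RD_PORT — free A1,Mu2,Ld1,B1 rp1 wp1
slot 5 (MUL): ISSUE — free A1,Mu1,Ld1,B1 rp0 wp0
slot 6 (ALU): stall RD_PORT — free A1,Mu1,Ld1,B1 rp0 wp0
slot 7 (MEM): stall RD_PORT — free A1,Mu1,Ld1,B1 rp0 wp0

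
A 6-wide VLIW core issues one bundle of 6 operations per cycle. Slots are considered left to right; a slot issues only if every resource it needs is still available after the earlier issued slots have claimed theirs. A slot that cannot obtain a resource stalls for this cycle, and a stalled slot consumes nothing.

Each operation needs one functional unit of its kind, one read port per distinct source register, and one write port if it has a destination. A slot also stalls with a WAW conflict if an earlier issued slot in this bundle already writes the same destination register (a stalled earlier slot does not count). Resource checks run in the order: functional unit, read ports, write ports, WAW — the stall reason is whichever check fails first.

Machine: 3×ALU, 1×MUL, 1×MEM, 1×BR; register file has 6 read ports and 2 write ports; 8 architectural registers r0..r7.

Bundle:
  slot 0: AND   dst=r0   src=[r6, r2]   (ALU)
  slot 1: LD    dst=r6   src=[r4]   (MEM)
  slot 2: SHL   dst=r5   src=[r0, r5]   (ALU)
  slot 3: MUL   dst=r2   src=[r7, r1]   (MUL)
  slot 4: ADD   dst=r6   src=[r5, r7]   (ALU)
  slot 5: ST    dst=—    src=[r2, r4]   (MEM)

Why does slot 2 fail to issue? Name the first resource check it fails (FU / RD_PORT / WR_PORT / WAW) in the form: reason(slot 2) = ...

  0. ALU→r0 ⇒ go  {2A/1Mu/1Ld/1B | 4r 1w}
  1. MEM→r6 ⇒ go  {2A/1Mu/0Ld/1B | 3r 0w}
  2. ALU→r5 ⇒ no(WR_PORT)  {2A/1Mu/0Ld/1B | 3r 0w}
  3. MUL→r2 ⇒ no(WR_PORT)  {2A/1Mu/0Ld/1B | 3r 0w}
  4. ALU→r6 ⇒ no(WR_PORT)  {2A/1Mu/0Ld/1B | 3r 0w}
  5. MEM ⇒ no(FU)  {2A/1Mu/0Ld/1B | 3r 0w}

reason(slot 2) = WR_PORT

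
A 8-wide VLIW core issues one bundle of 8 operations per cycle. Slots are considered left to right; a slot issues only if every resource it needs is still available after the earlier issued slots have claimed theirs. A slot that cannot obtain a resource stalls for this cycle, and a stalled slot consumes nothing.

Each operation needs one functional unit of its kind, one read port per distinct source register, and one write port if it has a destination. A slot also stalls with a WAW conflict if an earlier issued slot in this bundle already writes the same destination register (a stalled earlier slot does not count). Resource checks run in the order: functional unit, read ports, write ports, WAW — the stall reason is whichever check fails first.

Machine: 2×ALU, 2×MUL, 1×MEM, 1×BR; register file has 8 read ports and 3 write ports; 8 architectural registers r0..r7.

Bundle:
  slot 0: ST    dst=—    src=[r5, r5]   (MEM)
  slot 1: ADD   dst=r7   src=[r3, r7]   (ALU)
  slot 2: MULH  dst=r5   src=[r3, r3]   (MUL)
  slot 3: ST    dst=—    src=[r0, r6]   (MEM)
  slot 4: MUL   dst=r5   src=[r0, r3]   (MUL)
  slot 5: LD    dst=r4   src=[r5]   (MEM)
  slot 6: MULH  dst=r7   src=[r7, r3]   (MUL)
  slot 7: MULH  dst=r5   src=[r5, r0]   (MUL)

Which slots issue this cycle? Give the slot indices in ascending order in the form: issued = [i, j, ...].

  0. MEM ⇒ go  {2A/2Mu/0Ld/1B | 7r 3w}
  1. ALU→r7 ⇒ go  {1A/2Mu/0Ld/1B | 5r 2w}
  2. MUL→r5 ⇒ go  {1A/1Mu/0Ld/1B | 4r 1w}
  3. MEM ⇒ no(FU)  {1A/1Mu/0Ld/1B | 4r 1w}
  4. MUL→r5 ⇒ no(WAW)  {1A/1Mu/0Ld/1B | 4r 1w}
  5. MEM→r4 ⇒ no(FU)  {1A/1Mu/0Ld/1B | 4r 1w}
  6. MUL→r7 ⇒ no(WAW)  {1A/1Mu/0Ld/1B | 4r 1w}
  7. MUL→r5 ⇒ no(WAW)  {1A/1Mu/0Ld/1B | 4r 1w}

issued = [0, 1, 2]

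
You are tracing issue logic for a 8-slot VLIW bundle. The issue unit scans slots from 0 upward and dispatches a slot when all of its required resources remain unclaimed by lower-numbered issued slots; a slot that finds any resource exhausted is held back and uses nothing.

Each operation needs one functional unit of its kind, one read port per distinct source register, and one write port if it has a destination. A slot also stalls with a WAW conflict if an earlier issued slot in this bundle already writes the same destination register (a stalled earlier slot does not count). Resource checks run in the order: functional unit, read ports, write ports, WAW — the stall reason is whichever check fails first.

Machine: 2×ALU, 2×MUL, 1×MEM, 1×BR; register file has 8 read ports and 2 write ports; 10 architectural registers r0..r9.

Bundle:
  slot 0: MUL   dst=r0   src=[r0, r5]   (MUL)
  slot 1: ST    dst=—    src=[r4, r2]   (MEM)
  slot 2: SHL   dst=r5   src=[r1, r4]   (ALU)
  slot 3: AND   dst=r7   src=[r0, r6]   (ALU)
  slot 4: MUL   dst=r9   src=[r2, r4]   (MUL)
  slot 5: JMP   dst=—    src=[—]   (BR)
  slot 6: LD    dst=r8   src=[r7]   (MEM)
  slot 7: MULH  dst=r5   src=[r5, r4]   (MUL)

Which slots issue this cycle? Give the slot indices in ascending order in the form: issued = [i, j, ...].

issued = [0, 1, 2, 5]

(0) want 1×MUL +2rd +1wr — yes → AL2|MU1|ME1|BR1|rd6|wr1
(1) want 1×MEM +2rd +0wr — yes → AL2|MU1|ME0|BR1|rd4|wr1
(2) want 1×ALU +2rd +1wr — yes → AL1|MU1|ME0|BR1|rd2|wr0
(3) want 1×ALU +2rd +1wr — WR_PORT → AL1|MU1|ME0|BR1|rd2|wr0
(4) want 1×MUL +2rd +1wr — WR_PORT → AL1|MU1|ME0|BR1|rd2|wr0
(5) want 1×BR +0rd +0wr — yes → AL1|MU1|ME0|BR0|rd2|wr0
(6) want 1×MEM +1rd +1wr — FU → AL1|MU1|ME0|BR0|rd2|wr0
(7) want 1×MUL +2rd +1wr — WR_PORT → AL1|MU1|ME0|BR0|rd2|wr0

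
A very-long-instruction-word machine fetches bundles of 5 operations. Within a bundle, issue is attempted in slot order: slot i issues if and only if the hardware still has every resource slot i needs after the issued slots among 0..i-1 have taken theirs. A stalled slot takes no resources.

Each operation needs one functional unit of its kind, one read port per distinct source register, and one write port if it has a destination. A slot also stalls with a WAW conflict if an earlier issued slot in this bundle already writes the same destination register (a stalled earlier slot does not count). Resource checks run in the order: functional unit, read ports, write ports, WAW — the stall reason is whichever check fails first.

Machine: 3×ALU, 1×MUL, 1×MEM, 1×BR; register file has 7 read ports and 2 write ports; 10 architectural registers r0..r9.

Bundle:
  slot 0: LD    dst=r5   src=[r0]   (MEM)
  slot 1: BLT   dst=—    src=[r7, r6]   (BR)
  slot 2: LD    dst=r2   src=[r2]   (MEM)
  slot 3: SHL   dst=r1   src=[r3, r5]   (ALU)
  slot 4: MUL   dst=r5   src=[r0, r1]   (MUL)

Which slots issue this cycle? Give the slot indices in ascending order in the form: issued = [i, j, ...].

issued = [0, 1, 3]

[0] MEM needs rd=1 wr=1: ok; after: ALU=3 MUL=1 MEM=0 BR=1, R=6, W=1
[1] BR needs rd=2 wr=0: ok; after: ALU=3 MUL=1 MEM=0 BR=0, R=4, W=1
[2] MEM needs rd=1 wr=1: FU; after: ALU=3 MUL=1 MEM=0 BR=0, R=4, W=1
[3] ALU needs rd=2 wr=1: ok; after: ALU=2 MUL=1 MEM=0 BR=0, R=2, W=0
[4] MUL needs rd=2 wr=1: WR_PORT; after: ALU=2 MUL=1 MEM=0 BR=0, R=2, W=0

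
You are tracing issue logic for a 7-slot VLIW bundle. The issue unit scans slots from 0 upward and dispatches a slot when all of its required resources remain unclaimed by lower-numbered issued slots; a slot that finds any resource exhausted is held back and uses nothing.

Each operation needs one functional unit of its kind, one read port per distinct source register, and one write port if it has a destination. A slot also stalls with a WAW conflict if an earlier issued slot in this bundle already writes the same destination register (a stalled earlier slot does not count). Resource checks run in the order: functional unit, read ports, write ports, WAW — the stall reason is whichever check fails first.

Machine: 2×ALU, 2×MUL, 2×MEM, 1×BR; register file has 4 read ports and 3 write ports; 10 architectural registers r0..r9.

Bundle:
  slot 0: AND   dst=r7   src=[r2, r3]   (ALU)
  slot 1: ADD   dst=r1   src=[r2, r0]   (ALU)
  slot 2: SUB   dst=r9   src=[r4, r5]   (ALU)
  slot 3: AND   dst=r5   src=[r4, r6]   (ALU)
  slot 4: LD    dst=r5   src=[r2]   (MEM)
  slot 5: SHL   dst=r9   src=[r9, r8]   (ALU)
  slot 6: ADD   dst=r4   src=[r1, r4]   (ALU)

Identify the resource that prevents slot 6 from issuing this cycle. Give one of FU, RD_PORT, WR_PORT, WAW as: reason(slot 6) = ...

reason(slot 6) = FU

#0 ALU src=r2,r3 dispatched  <A:1 Mu:2 Ld:2 B:1 rd:2 wr:2>
#1 ALU src=r2,r0 dispatched  <A:0 Mu:2 Ld:2 B:1 rd:0 wr:1>
#2 ALU src=r4,r5 held:FU  <A:0 Mu:2 Ld:2 B:1 rd:0 wr:1>
#3 ALU src=r4,r6 held:FU  <A:0 Mu:2 Ld:2 B:1 rd:0 wr:1>
#4 MEM src=r2 held:RD_PORT  <A:0 Mu:2 Ld:2 B:1 rd:0 wr:1>
#5 ALU src=r9,r8 held:FU  <A:0 Mu:2 Ld:2 B:1 rd:0 wr:1>
#6 ALU src=r1,r4 held:FU  <A:0 Mu:2 Ld:2 B:1 rd:0 wr:1>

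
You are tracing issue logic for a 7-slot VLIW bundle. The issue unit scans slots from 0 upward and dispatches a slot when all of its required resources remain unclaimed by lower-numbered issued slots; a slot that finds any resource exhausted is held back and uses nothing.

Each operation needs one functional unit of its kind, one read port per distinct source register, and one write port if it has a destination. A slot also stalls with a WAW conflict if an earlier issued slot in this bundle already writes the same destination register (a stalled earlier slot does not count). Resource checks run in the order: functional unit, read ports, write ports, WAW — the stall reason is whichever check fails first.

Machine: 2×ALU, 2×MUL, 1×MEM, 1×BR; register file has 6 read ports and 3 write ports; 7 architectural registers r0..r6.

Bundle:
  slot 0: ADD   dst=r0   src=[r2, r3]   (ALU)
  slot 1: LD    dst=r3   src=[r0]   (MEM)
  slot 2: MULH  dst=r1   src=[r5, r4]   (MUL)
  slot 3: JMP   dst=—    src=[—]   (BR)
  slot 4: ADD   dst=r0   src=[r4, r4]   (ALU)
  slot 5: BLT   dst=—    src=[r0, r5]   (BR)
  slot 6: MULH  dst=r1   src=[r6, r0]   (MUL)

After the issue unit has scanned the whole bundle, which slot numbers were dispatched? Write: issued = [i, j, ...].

(0) want 1×ALU +2rd +1wr — yes → AL1|MU2|ME1|BR1|rd4|wr2
(1) want 1×MEM +1rd +1wr — yes → AL1|MU2|ME0|BR1|rd3|wr1
(2) want 1×MUL +2rd +1wr — yes → AL1|MU1|ME0|BR1|rd1|wr0
(3) want 1×BR +0rd +0wr — yes → AL1|MU1|ME0|BR0|rd1|wr0
(4) want 1×ALU +1rd +1wr — WR_PORT → AL1|MU1|ME0|BR0|rd1|wr0
(5) want 1×BR +2rd +0wr — FU → AL1|MU1|ME0|BR0|rd1|wr0
(6) want 1×MUL +2rd +1wr — RD_PORT → AL1|MU1|ME0|BR0|rd1|wr0

issued = [0, 1, 2, 3]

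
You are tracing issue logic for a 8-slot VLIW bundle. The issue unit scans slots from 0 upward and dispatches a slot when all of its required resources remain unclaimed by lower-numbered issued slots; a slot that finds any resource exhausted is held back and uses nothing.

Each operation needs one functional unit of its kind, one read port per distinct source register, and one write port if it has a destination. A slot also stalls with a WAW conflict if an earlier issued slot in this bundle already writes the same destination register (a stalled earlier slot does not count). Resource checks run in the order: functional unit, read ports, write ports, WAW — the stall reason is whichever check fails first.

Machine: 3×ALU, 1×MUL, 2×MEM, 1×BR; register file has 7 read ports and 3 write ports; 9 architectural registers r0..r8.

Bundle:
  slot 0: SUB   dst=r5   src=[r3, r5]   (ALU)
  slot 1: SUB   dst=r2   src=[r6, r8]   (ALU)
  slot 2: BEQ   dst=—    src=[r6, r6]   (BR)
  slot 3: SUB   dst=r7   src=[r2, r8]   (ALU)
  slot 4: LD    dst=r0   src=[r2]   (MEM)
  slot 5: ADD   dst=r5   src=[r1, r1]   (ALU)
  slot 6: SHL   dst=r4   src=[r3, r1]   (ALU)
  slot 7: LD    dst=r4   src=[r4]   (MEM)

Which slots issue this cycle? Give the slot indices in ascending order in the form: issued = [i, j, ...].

issued = [0, 1, 2, 3]

  0. ALU→r5 ⇒ go  {2A/1Mu/2Ld/1B | 5r 2w}
  1. ALU→r2 ⇒ go  {1A/1Mu/2Ld/1B | 3r 1w}
  2. BR ⇒ go  {1A/1Mu/2Ld/0B | 2r 1w}
  3. ALU→r7 ⇒ go  {0A/1Mu/2Ld/0B | 0r 0w}
  4. MEM→r0 ⇒ no(RD_PORT)  {0A/1Mu/2Ld/0B | 0r 0w}
  5. ALU→r5 ⇒ no(FU)  {0A/1Mu/2Ld/0B | 0r 0w}
  6. ALU→r4 ⇒ no(FU)  {0A/1Mu/2Ld/0B | 0r 0w}
  7. MEM→r4 ⇒ no(RD_PORT)  {0A/1Mu/2Ld/0B | 0r 0w}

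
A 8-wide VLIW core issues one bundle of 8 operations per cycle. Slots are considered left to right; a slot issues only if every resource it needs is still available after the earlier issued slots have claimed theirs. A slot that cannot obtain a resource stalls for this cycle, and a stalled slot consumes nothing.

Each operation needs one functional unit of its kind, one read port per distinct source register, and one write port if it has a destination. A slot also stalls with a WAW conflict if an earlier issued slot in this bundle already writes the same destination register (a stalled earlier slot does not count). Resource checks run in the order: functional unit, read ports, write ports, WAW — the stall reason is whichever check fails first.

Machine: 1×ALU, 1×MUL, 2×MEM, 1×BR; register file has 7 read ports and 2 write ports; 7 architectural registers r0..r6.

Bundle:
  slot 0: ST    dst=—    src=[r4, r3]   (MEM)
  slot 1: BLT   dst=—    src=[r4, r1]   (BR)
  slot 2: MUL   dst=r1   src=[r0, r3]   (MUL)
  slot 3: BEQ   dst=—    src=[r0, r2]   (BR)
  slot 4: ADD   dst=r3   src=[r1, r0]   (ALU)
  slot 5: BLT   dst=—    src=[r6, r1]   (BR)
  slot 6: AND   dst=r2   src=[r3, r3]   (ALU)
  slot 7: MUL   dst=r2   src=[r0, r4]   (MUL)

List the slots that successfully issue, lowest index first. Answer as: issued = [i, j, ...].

(0) want 1×MEM +2rd +0wr — yes → AL1|MU1|ME1|BR1|rd5|wr2
(1) want 1×BR +2rd +0wr — yes → AL1|MU1|ME1|BR0|rd3|wr2
(2) want 1×MUL +2rd +1wr — yes → AL1|MU0|ME1|BR0|rd1|wr1
(3) want 1×BR +2rd +0wr — FU → AL1|MU0|ME1|BR0|rd1|wr1
(4) want 1×ALU +2rd +1wr — RD_PORT → AL1|MU0|ME1|BR0|rd1|wr1
(5) want 1×BR +2rd +0wr — FU → AL1|MU0|ME1|BR0|rd1|wr1
(6) want 1×ALU +1rd +1wr — yes → AL0|MU0|ME1|BR0|rd0|wr0
(7) want 1×MUL +2rd +1wr — FU → AL0|MU0|ME1|BR0|rd0|wr0

issued = [0, 1, 2, 6]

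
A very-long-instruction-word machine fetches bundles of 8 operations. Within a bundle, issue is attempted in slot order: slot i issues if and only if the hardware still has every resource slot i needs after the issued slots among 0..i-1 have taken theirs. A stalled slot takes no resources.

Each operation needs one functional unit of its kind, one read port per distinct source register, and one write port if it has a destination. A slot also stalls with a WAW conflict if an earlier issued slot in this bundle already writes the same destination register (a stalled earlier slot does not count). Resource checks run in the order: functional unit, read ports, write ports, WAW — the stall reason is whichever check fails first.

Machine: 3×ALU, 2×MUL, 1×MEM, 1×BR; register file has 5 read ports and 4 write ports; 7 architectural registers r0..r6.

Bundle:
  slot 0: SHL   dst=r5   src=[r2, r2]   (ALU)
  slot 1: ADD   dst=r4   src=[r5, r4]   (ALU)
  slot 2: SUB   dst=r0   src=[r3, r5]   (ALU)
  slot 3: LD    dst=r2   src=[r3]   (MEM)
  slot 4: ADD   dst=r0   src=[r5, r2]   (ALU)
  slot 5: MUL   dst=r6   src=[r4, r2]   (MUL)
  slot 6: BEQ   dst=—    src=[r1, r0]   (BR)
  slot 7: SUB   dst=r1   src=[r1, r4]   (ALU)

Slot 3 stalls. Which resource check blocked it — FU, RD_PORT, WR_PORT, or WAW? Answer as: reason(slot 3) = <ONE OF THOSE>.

reason(slot 3) = RD_PORT

[0] ALU needs rd=1 wr=1: ok; after: ALU=2 MUL=2 MEM=1 BR=1, R=4, W=3
[1] ALU needs rd=2 wr=1: ok; after: ALU=1 MUL=2 MEM=1 BR=1, R=2, W=2
[2] ALU needs rd=2 wr=1: ok; after: ALU=0 MUL=2 MEM=1 BR=1, R=0, W=1
[3] MEM needs rd=1 wr=1: RD_PORT; after: ALU=0 MUL=2 MEM=1 BR=1, R=0, W=1
[4] ALU needs rd=2 wr=1: FU; after: ALU=0 MUL=2 MEM=1 BR=1, R=0, W=1
[5] MUL needs rd=2 wr=1: RD_PORT; after: ALU=0 MUL=2 MEM=1 BR=1, R=0, W=1
[6] BR needs rd=2 wr=0: RD_PORT; after: ALU=0 MUL=2 MEM=1 BR=1, R=0, W=1
[7] ALU needs rd=2 wr=1: FU; after: ALU=0 MUL=2 MEM=1 BR=1, R=0, W=1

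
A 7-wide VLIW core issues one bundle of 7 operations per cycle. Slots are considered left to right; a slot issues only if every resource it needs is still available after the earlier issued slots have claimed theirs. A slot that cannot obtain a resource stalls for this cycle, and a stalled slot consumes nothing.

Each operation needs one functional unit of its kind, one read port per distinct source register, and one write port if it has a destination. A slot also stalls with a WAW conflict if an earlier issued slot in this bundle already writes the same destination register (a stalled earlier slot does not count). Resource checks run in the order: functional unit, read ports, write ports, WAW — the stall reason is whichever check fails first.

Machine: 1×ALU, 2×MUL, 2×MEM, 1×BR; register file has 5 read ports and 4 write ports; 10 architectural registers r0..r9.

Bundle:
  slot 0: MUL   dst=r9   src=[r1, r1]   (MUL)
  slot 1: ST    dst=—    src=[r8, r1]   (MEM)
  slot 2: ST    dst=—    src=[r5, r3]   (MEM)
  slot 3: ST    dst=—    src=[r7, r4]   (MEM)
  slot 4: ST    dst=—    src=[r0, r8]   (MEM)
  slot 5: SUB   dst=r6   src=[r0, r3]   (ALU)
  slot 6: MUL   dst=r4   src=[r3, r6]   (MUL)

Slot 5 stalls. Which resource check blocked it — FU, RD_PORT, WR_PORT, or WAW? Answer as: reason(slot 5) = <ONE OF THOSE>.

(0) want 1×MUL +1rd +1wr — yes → AL1|MU1|ME2|BR1|rd4|wr3
(1) want 1×MEM +2rd +0wr — yes → AL1|MU1|ME1|BR1|rd2|wr3
(2) want 1×MEM +2rd +0wr — yes → AL1|MU1|ME0|BR1|rd0|wr3
(3) want 1×MEM +2rd +0wr — FU → AL1|MU1|ME0|BR1|rd0|wr3
(4) want 1×MEM +2rd +0wr — FU → AL1|MU1|ME0|BR1|rd0|wr3
(5) want 1×ALU +2rd +1wr — RD_PORT → AL1|MU1|ME0|BR1|rd0|wr3
(6) want 1×MUL +2rd +1wr — RD_PORT → AL1|MU1|ME0|BR1|rd0|wr3

reason(slot 5) = RD_PORT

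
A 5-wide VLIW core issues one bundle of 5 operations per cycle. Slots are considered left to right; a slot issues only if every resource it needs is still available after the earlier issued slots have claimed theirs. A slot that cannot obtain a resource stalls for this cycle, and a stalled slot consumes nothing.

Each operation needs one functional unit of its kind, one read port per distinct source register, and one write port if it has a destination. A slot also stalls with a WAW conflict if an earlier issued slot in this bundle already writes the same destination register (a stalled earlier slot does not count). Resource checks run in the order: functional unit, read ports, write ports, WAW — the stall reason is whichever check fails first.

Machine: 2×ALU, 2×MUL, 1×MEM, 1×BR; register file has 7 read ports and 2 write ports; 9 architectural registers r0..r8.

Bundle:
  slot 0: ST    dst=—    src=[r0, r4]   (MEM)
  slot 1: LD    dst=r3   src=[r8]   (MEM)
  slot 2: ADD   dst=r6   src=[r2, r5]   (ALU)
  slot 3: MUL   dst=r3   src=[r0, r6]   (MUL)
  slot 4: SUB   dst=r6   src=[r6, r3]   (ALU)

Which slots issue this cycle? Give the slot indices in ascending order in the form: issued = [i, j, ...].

issued = [0, 2, 3]

  0. MEM ⇒ go  {2A/2Mu/0Ld/1B | 5r 2w}
  1. MEM→r3 ⇒ no(FU)  {2A/2Mu/0Ld/1B | 5r 2w}
  2. ALU→r6 ⇒ go  {1A/2Mu/0Ld/1B | 3r 1w}
  3. MUL→r3 ⇒ go  {1A/1Mu/0Ld/1B | 1r 0w}
  4. ALU→r6 ⇒ no(RD_PORT)  {1A/1Mu/0Ld/1B | 1r 0w}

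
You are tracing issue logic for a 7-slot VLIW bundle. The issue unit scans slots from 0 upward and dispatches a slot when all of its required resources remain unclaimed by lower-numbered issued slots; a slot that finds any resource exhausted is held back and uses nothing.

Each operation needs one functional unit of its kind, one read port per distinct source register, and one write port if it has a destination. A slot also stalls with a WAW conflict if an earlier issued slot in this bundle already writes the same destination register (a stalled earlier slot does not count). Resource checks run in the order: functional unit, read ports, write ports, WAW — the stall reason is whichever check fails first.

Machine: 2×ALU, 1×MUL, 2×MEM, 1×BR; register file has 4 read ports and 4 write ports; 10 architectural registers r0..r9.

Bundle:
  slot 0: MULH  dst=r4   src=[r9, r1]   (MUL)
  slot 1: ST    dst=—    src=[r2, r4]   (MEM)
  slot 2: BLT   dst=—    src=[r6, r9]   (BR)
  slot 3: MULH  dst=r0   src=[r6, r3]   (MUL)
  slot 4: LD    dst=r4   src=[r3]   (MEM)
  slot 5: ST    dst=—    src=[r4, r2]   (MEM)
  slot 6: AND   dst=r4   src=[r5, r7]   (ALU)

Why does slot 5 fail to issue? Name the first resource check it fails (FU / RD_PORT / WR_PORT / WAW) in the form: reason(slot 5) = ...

reason(slot 5) = RD_PORT

[0] MUL needs rd=2 wr=1: ok; after: ALU=2 MUL=0 MEM=2 BR=1, R=2, W=3
[1] MEM needs rd=2 wr=0: ok; after: ALU=2 MUL=0 MEM=1 BR=1, R=0, W=3
[2] BR needs rd=2 wr=0: RD_PORT; after: ALU=2 MUL=0 MEM=1 BR=1, R=0, W=3
[3] MUL needs rd=2 wr=1: FU; after: ALU=2 MUL=0 MEM=1 BR=1, R=0, W=3
[4] MEM needs rd=1 wr=1: RD_PORT; after: ALU=2 MUL=0 MEM=1 BR=1, R=0, W=3
[5] MEM needs rd=2 wr=0: RD_PORT; after: ALU=2 MUL=0 MEM=1 BR=1, R=0, W=3
[6] ALU needs rd=2 wr=1: RD_PORT; after: ALU=2 MUL=0 MEM=1 BR=1, R=0, W=3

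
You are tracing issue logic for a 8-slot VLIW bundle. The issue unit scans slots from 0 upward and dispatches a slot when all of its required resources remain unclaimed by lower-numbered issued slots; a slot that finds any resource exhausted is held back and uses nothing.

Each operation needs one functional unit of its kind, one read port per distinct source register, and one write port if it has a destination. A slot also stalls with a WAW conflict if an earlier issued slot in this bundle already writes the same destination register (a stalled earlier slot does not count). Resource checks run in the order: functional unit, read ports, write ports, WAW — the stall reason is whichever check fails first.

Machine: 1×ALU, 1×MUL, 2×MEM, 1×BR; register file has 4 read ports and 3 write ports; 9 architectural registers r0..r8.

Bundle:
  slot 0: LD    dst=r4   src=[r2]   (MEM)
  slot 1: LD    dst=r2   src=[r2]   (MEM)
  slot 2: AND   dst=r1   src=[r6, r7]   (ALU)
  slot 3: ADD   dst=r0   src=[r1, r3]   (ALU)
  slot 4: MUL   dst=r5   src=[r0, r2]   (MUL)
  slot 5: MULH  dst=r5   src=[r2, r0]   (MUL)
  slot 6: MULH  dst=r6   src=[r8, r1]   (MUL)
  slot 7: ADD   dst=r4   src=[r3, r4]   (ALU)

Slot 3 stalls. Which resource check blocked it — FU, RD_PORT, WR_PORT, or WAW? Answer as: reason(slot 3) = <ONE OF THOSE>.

reason(slot 3) = FU

#0 MEM src=r2 dispatched  <A:1 Mu:1 Ld:1 B:1 rd:3 wr:2>
#1 MEM src=r2 dispatched  <A:1 Mu:1 Ld:0 B:1 rd:2 wr:1>
#2 ALU src=r6,r7 dispatched  <A:0 Mu:1 Ld:0 B:1 rd:0 wr:0>
#3 ALU src=r1,r3 held:FU  <A:0 Mu:1 Ld:0 B:1 rd:0 wr:0>
#4 MUL src=r0,r2 held:RD_PORT  <A:0 Mu:1 Ld:0 B:1 rd:0 wr:0>
#5 MUL src=r2,r0 held:RD_PORT  <A:0 Mu:1 Ld:0 B:1 rd:0 wr:0>
#6 MUL src=r8,r1 held:RD_PORT  <A:0 Mu:1 Ld:0 B:1 rd:0 wr:0>
#7 ALU src=r3,r4 held:FU  <A:0 Mu:1 Ld:0 B:1 rd:0 wr:0>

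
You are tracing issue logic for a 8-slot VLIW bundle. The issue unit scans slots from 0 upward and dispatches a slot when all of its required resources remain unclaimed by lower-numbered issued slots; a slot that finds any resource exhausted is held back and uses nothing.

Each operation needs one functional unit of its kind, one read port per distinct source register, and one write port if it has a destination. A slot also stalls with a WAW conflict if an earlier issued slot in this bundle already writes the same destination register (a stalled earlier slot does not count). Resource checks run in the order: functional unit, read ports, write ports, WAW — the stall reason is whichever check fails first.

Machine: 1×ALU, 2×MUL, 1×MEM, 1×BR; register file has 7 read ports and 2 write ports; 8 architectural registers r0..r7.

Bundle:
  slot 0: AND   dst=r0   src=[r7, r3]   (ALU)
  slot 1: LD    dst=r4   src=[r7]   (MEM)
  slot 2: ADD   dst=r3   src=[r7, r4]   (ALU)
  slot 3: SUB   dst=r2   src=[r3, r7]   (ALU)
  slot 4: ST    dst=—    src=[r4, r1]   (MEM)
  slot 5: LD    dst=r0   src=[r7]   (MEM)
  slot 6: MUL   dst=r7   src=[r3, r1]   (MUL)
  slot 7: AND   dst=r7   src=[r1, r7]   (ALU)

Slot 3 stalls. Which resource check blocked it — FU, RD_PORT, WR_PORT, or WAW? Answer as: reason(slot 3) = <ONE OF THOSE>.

reason(slot 3) = FU

slot 0 (ALU): ISSUE — free A0,Mu2,Ld1,B1 rp5 wp1
slot 1 (MEM): ISSUE — free A0,Mu2,Ld0,B1 rp4 wp0
slot 2 (ALU): stall FU — free A0,Mu2,Ld0,B1 rp4 wp0
slot 3 (ALU): stall FU — free A0,Mu2,Ld0,B1 rp4 wp0
slot 4 (MEM): stall FU — free A0,Mu2,Ld0,B1 rp4 wp0
slot 5 (MEM): stall FU — free A0,Mu2,Ld0,B1 rp4 wp0
slot 6 (MUL): stall WR_PORT — free A0,Mu2,Ld0,B1 rp4 wp0
slot 7 (ALU): stall FU — free A0,Mu2,Ld0,B1 rp4 wp0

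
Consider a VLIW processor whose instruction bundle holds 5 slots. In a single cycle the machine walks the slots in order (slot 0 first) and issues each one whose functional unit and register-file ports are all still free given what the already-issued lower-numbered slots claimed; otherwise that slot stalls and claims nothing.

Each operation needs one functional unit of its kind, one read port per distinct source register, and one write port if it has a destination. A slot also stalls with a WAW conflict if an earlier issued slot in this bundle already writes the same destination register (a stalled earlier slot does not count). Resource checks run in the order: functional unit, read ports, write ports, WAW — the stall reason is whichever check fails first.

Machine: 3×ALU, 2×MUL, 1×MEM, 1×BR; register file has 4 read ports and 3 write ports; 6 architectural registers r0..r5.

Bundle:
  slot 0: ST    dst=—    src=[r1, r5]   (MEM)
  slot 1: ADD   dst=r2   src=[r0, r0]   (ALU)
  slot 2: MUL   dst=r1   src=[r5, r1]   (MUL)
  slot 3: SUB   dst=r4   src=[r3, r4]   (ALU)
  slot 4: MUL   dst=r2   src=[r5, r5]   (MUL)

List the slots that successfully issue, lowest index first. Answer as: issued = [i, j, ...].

issued = [0, 1]

  0. MEM ⇒ go  {3A/2Mu/0Ld/1B | 2r 3w}
  1. ALU→r2 ⇒ go  {2A/2Mu/0Ld/1B | 1r 2w}
  2. MUL→r1 ⇒ no(RD_PORT)  {2A/2Mu/0Ld/1B | 1r 2w}
  3. ALU→r4 ⇒ no(RD_PORT)  {2A/2Mu/0Ld/1B | 1r 2w}
  4. MUL→r2 ⇒ no(WAW)  {2A/2Mu/0Ld/1B | 1r 2w}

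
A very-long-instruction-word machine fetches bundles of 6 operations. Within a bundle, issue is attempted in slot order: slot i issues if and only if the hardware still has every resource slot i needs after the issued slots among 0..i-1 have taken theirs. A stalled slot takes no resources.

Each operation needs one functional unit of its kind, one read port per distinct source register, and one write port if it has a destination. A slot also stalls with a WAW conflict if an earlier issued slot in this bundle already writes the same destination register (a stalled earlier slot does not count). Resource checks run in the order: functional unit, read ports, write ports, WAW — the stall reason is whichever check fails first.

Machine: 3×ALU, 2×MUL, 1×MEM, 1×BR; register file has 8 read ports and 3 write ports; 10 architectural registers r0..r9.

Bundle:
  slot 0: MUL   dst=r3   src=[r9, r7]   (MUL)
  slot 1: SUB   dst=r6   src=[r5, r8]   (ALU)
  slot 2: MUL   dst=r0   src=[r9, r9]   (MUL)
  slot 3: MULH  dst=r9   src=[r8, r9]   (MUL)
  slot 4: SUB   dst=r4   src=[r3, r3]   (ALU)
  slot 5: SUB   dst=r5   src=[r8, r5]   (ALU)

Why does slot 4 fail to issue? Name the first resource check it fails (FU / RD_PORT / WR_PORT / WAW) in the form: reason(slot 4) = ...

reason(slot 4) = WR_PORT

[0] MUL needs rd=2 wr=1: ok; after: ALU=3 MUL=1 MEM=1 BR=1, R=6, W=2
[1] ALU needs rd=2 wr=1: ok; after: ALU=2 MUL=1 MEM=1 BR=1, R=4, W=1
[2] MUL needs rd=1 wr=1: ok; after: ALU=2 MUL=0 MEM=1 BR=1, R=3, W=0
[3] MUL needs rd=2 wr=1: FU; after: ALU=2 MUL=0 MEM=1 BR=1, R=3, W=0
[4] ALU needs rd=1 wr=1: WR_PORT; after: ALU=2 MUL=0 MEM=1 BR=1, R=3, W=0
[5] ALU needs rd=2 wr=1: WR_PORT; after: ALU=2 MUL=0 MEM=1 BR=1, R=3, W=0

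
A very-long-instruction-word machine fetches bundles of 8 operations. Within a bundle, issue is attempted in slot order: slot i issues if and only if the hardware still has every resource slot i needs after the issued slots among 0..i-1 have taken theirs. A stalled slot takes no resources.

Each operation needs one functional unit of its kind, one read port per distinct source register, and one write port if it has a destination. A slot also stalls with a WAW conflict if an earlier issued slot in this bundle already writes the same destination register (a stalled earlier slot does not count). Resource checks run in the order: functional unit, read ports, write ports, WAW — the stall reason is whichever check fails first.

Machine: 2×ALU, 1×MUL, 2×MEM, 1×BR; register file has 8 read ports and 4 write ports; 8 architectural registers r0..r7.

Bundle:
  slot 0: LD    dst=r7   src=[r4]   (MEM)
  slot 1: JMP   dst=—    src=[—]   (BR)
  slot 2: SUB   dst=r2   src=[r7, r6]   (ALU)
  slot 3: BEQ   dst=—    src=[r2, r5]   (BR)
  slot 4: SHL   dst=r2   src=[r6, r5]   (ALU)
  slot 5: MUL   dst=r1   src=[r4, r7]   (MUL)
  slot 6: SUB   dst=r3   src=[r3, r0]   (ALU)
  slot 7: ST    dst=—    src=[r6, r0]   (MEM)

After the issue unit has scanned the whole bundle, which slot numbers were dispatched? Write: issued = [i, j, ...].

issued = [0, 1, 2, 5, 6]

(0) want 1×MEM +1rd +1wr — yes → AL2|MU1|ME1|BR1|rd7|wr3
(1) want 1×BR +0rd +0wr — yes → AL2|MU1|ME1|BR0|rd7|wr3
(2) want 1×ALU +2rd +1wr — yes → AL1|MU1|ME1|BR0|rd5|wr2
(3) want 1×BR +2rd +0wr — FU → AL1|MU1|ME1|BR0|rd5|wr2
(4) want 1×ALU +2rd +1wr — WAW → AL1|MU1|ME1|BR0|rd5|wr2
(5) want 1×MUL +2rd +1wr — yes → AL1|MU0|ME1|BR0|rd3|wr1
(6) want 1×ALU +2rd +1wr — yes → AL0|MU0|ME1|BR0|rd1|wr0
(7) want 1×MEM +2rd +0wr — RD_PORT → AL0|MU0|ME1|BR0|rd1|wr0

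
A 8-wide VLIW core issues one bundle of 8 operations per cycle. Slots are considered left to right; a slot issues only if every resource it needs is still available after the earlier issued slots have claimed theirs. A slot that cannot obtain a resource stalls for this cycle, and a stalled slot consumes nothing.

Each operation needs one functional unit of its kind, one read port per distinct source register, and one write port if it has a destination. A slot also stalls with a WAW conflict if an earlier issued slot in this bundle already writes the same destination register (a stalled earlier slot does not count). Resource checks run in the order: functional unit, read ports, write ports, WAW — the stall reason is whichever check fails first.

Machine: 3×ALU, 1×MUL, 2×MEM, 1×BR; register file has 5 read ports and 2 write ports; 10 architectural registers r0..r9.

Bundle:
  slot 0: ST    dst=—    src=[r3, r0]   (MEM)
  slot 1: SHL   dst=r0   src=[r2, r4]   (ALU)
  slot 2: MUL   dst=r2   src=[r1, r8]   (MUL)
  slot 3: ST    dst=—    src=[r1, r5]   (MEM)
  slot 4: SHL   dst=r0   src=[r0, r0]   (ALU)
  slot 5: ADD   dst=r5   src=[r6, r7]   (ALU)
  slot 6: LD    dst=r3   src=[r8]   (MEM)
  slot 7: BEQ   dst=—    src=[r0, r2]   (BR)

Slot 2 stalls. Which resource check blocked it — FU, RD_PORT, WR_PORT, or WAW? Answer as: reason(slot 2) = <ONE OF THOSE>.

slot 0 (MEM): ISSUE — free A3,Mu1,Ld1,B1 rp3 wp2
slot 1 (ALU): ISSUE — free A2,Mu1,Ld1,B1 rp1 wp1
slot 2 (MUL): stall RD_PORT — free A2,Mu1,Ld1,B1 rp1 wp1
slot 3 (MEM): stall RD_PORT — free A2,Mu1,Ld1,B1 rp1 wp1
slot 4 (ALU): stall WAW — free A2,Mu1,Ld1,B1 rp1 wp1
slot 5 (ALU): stall RD_PORT — free A2,Mu1,Ld1,B1 rp1 wp1
slot 6 (MEM): ISSUE — free A2,Mu1,Ld0,B1 rp0 wp0
slot 7 (BR): stall RD_PORT — free A2,Mu1,Ld0,B1 rp0 wp0

reason(slot 2) = RD_PORT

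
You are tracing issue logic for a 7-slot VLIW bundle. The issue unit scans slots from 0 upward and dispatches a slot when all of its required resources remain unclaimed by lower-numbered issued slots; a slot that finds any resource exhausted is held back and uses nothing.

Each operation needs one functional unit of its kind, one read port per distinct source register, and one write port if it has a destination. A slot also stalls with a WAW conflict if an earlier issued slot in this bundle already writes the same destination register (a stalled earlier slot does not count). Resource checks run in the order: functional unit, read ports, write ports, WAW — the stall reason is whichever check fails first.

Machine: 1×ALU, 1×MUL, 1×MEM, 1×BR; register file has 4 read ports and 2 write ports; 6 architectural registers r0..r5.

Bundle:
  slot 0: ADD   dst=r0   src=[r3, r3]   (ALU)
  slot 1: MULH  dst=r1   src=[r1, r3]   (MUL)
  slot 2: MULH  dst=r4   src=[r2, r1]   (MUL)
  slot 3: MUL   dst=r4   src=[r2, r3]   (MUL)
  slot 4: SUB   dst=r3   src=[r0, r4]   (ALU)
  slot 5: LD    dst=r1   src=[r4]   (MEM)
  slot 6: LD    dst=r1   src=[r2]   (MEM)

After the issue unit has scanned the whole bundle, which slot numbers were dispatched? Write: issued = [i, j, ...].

issued = [0, 1]

slot 0 (ALU): ISSUE — free A0,Mu1,Ld1,B1 rp3 wp1
slot 1 (MUL): ISSUE — free A0,Mu0,Ld1,B1 rp1 wp0
slot 2 (MUL): stall FU — free A0,Mu0,Ld1,B1 rp1 wp0
slot 3 (MUL): stall FU — free A0,Mu0,Ld1,B1 rp1 wp0
slot 4 (ALU): stall FU — free A0,Mu0,Ld1,B1 rp1 wp0
slot 5 (MEM): stall WR_PORT — free A0,Mu0,Ld1,B1 rp1 wp0
slot 6 (MEM): stall WR_PORT — free A0,Mu0,Ld1,B1 rp1 wp0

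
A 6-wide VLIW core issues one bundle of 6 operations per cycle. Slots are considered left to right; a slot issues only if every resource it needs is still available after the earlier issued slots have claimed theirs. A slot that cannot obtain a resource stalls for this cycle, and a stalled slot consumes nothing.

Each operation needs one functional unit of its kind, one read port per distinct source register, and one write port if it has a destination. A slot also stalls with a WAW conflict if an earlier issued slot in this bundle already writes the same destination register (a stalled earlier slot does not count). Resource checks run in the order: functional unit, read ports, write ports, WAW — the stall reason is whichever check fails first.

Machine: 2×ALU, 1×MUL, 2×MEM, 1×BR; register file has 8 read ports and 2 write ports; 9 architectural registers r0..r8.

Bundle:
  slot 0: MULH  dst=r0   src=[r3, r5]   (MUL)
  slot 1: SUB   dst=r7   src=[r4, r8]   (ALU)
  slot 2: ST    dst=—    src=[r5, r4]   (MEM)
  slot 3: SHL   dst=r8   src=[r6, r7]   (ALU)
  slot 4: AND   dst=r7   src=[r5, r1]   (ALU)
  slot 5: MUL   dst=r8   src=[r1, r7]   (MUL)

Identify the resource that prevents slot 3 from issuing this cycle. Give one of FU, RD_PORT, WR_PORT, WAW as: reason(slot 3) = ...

(0) want 1×MUL +2rd +1wr — yes → AL2|MU0|ME2|BR1|rd6|wr1
(1) want 1×ALU +2rd +1wr — yes → AL1|MU0|ME2|BR1|rd4|wr0
(2) want 1×MEM +2rd +0wr — yes → AL1|MU0|ME1|BR1|rd2|wr0
(3) want 1×ALU +2rd +1wr — WR_PORT → AL1|MU0|ME1|BR1|rd2|wr0
(4) want 1×ALU +2rd +1wr — WR_PORT → AL1|MU0|ME1|BR1|rd2|wr0
(5) want 1×MUL +2rd +1wr — FU → AL1|MU0|ME1|BR1|rd2|wr0

reason(slot 3) = WR_PORT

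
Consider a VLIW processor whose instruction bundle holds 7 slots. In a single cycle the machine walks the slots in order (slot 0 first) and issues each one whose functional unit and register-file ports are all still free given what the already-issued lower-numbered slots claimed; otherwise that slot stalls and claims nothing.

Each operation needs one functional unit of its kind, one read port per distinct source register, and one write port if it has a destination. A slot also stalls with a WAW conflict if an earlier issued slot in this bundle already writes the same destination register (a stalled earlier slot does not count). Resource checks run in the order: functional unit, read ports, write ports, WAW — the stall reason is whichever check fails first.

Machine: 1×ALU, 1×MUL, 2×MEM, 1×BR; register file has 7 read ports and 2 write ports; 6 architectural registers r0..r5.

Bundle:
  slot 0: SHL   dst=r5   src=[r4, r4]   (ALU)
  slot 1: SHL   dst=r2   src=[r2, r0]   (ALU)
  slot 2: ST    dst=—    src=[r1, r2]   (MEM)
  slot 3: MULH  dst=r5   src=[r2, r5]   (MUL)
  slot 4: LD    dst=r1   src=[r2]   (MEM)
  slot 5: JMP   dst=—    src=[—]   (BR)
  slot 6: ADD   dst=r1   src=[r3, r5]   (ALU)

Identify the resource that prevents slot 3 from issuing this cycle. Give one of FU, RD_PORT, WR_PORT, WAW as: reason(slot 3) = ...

reason(slot 3) = WAW

#0 ALU src=r4,r4 dispatched  <A:0 Mu:1 Ld:2 B:1 rd:6 wr:1>
#1 ALU src=r2,r0 held:FU  <A:0 Mu:1 Ld:2 B:1 rd:6 wr:1>
#2 MEM src=r1,r2 dispatched  <A:0 Mu:1 Ld:1 B:1 rd:4 wr:1>
#3 MUL src=r2,r5 held:WAW  <A:0 Mu:1 Ld:1 B:1 rd:4 wr:1>
#4 MEM src=r2 dispatched  <A:0 Mu:1 Ld:0 B:1 rd:3 wr:0>
#5 BR src=- dispatched  <A:0 Mu:1 Ld:0 B:0 rd:3 wr:0>
#6 ALU src=r3,r5 held:FU  <A:0 Mu:1 Ld:0 B:0 rd:3 wr:0>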